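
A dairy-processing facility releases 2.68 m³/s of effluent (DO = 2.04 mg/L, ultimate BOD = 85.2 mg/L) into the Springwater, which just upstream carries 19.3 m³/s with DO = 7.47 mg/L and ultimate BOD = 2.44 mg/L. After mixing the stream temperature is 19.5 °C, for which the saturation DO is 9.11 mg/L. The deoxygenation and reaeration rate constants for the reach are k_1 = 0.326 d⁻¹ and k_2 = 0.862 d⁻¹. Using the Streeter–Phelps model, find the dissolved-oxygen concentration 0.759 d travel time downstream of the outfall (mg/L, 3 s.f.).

DO ≈ 5.92 mg/L

Mixed DO = (19.3×7.47 + 2.68×2.04)/(19.3+2.68) = 149.6/21.98 = 6.808 mg/L.
Mixed L₀ = (19.3×2.44 + 2.68×85.2)/(21.98) = 275.4/21.98 = 12.53 mg/L.
Initial deficit D₀ = C_s − DO₀ = 9.11 − 6.808 = 2.302 mg/L.
D(0.759) = [0.326×12.53/(0.862−0.326)](e^(−0.326×0.759) − e^(−0.862×0.759)) + 2.302 e^(−0.862×0.759)
= 7.621 × (0.7808 − 0.5198) + 2.302 × 0.5198 = 3.186 mg/L.
DO = 9.11 − 3.186 = 5.924 mg/L.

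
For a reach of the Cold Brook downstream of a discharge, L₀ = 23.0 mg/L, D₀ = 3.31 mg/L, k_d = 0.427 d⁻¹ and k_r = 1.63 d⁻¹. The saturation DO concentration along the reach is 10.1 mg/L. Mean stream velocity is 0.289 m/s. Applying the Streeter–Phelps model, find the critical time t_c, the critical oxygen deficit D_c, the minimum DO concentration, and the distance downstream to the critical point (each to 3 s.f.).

With k_r/k_d = 3.817 and 1 − D₀(k_r−k_d)/(k_d L₀) = 0.5945,
t_c = ln(3.817 × 0.5945) / (1.63 − 0.427) = ln(2.270) / 1.203 = 0.8196/1.203 = 0.6813 d.
L(t_c) = L₀ e^(−k_d t_c) = 23.0 × 0.7476 = 17.19 mg/L, and at the critical point k_r D_c = k_d L, so D_c = (0.427/1.63) × 17.19 = 4.504 mg/L.
Minimum DO = C_s − D_c = 10.1 − 4.504 = 5.596 mg/L.
x_c = v t_c = 0.289 m/s × 0.6813 d × 86400 s/d = 17010 m ≈ 17.0 km.

t_c ≈ 0.681 d; D_c ≈ 4.50 mg/L; min DO ≈ 5.60 mg/L; x_c ≈ 17.0 km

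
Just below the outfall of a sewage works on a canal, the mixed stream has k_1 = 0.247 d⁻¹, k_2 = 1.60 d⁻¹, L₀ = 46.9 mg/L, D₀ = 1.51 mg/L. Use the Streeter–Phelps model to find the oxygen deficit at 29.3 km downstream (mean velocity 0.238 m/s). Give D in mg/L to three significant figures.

D ≈ 5.30 mg/L

Travel time t = x/v = 29.3 km / (0.238 m/s) = 29300 m / 0.238 m/s = 123100 s = 1.425 d.
k_1 L₀/(k_2−k_1) = 0.247×46.9/(1.60−0.247) = 11.58/1.353 = 8.562 mg/L.
e^(−k_1 t) = e^(−0.247×1.425) = 0.7033; e^(−k_2 t) = e^(−1.60×1.425) = 0.1023.
D = 8.562 × (0.7033 − 0.1023) + 1.51 × 0.1023 = 5.146 + 0.1545 = 5.300 mg/L.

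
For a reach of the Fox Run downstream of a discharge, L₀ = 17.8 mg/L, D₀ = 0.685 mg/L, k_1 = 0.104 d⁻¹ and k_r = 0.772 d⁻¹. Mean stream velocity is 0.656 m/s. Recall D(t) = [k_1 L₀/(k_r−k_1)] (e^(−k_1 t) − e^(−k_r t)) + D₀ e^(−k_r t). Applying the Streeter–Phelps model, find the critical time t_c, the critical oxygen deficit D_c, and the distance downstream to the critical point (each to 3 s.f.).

t_c ≈ 2.58 d; D_c ≈ 1.83 mg/L; x_c ≈ 146 km

With k_r/k_1 = 7.423 and 1 − D₀(k_r−k_1)/(k_1 L₀) = 0.7528,
t_c = ln(7.423 × 0.7528) / (0.772 − 0.104) = ln(5.588) / 0.6680 = 1.721/0.6680 = 2.576 d.
L(t_c) = L₀ e^(−k_1 t_c) = 17.8 × 0.7650 = 13.62 mg/L, and at the critical point k_r D_c = k_1 L, so D_c = (0.104/0.772) × 13.62 = 1.834 mg/L.
x_c = v t_c = 0.656 m/s × 2.576 d × 86400 s/d = 146000 m ≈ 146 km.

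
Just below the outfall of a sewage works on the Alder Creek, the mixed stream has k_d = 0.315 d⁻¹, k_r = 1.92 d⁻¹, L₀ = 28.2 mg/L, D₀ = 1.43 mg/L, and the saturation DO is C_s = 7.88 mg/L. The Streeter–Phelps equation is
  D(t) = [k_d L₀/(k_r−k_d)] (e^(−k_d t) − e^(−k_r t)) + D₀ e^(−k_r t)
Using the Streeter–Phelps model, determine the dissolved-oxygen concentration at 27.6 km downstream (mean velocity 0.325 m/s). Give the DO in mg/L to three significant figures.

DO ≈ 4.44 mg/L

Travel time t = x/v = 27.6 km / (0.325 m/s) = 27600 m / 0.325 m/s = 84920 s = 0.9829 d.
k_d L₀/(k_r−k_d) = 0.315×28.2/(1.92−0.315) = 8.883/1.605 = 5.535 mg/L.
e^(−k_d t) = e^(−0.315×0.9829) = 0.7337; e^(−k_r t) = e^(−1.92×0.9829) = 0.1515.
D = 5.535 × (0.7337 − 0.1515) + 1.43 × 0.1515 = 3.222 + 0.2166 = 3.439 mg/L.
DO = C_s − D = 7.88 − 3.439 = 4.441 mg/L.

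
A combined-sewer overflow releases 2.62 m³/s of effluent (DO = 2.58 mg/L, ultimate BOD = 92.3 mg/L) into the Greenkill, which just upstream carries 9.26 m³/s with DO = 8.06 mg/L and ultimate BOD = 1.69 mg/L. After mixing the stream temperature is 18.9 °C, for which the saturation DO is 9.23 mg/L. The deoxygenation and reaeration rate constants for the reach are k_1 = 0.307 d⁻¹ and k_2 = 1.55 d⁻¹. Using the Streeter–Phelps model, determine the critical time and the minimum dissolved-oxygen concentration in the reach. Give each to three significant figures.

Mixed DO = (9.26×8.06 + 2.62×2.58)/(9.26+2.62) = 81.40/11.88 = 6.851 mg/L.
Mixed L₀ = (9.26×1.69 + 2.62×92.3)/(11.88) = 257.5/11.88 = 21.67 mg/L.
Initial deficit D₀ = C_s − DO₀ = 9.23 − 6.851 = 2.379 mg/L.
t_c = (1/1.243) ln[(1.55/0.307)(1 − 2.379×1.243/(0.307×21.67))] = 0.8045 × ln(2.805) = 0.8299 d.
D_c = (0.307/1.55) × 21.67 × e^(−0.307×0.8299) = 0.1981 × 21.67 × 0.7751 = 3.327 mg/L.
Minimum DO = 9.23 − 3.327 = 5.903 mg/L.

t_c ≈ 0.830 d; minimum DO ≈ 5.90 mg/L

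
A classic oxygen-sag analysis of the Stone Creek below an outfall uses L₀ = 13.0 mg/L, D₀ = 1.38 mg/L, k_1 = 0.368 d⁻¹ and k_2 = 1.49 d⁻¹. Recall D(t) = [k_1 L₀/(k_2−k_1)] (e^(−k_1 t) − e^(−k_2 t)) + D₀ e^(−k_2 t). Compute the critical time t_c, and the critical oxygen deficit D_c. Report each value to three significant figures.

t_c = [1/(k_2−k_1)] ln[(k_2/k_1)(1 − D₀(k_2−k_1)/(k_1 L₀))]
= [1/(1.49−0.368)] ln[(1.49/0.368)(1 − 1.38×1.122/(0.368×13.0))]
= (1/1.122) ln[4.049 × 0.6763] = 0.8913 × ln(2.738) = 0.8913 × 1.007 = 0.8979 d.
L(t_c) = L₀ e^(−k_1 t_c) = 13.0 × 0.7186 = 9.342 mg/L, and at the critical point k_2 D_c = k_1 L, so D_c = (0.368/1.49) × 9.342 = 2.307 mg/L.

t_c ≈ 0.898 d; D_c ≈ 2.31 mg/L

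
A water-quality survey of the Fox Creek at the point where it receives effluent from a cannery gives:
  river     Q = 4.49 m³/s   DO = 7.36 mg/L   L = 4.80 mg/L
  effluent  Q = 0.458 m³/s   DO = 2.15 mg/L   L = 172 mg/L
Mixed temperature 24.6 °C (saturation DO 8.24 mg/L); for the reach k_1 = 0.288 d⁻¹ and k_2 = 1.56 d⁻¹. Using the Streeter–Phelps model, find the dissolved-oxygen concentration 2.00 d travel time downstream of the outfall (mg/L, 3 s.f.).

DO ≈ 5.80 mg/L

Mixed DO = (4.49×7.36 + 0.458×2.15)/(4.49+0.458) = 34.03/4.948 = 6.878 mg/L.
Mixed L₀ = (4.49×4.80 + 0.458×172)/(4.948) = 100.3/4.948 = 20.28 mg/L.
Initial deficit D₀ = C_s − DO₀ = 8.24 − 6.878 = 1.362 mg/L.
D(2.00) = [0.288×20.28/(1.56−0.288)](e^(−0.288×2.00) − e^(−1.56×2.00)) + 1.362 e^(−1.56×2.00)
= 4.591 × (0.5621 − 0.04416) + 1.362 × 0.04416 = 2.438 mg/L.
DO = 8.24 − 2.438 = 5.802 mg/L.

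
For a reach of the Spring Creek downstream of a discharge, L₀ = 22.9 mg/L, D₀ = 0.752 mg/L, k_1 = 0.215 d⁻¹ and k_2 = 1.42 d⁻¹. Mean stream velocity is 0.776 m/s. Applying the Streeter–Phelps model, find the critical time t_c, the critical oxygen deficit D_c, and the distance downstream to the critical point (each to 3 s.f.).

t_c = [1/(k_2−k_1)] ln[(k_2/k_1)(1 − D₀(k_2−k_1)/(k_1 L₀))]
= [1/(1.42−0.215)] ln[(1.42/0.215)(1 − 0.752×1.205/(0.215×22.9))]
= (1/1.205) ln[6.605 × 0.8160] = 0.8299 × ln(5.389) = 0.8299 × 1.684 = 1.398 d.
D_c = (k_1/k_2) L₀ e^(−k_1 t_c) = (0.215/1.42) × 22.9 × e^(−0.215×1.398) = 0.1514 × 22.9 × 0.7404 = 2.567 mg/L.
x_c = v t_c = 0.776 m/s × 1.398 d × 86400 s/d = 93720 m ≈ 93.7 km.

t_c ≈ 1.40 d; D_c ≈ 2.57 mg/L; x_c ≈ 93.7 km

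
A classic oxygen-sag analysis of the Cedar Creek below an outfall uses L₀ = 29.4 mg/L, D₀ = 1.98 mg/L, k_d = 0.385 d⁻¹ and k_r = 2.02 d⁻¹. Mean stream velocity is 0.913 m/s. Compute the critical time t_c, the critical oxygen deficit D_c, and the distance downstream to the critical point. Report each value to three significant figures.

t_c ≈ 0.808 d; D_c ≈ 4.11 mg/L; x_c ≈ 63.7 km

t_c = [1/(k_r−k_d)] ln[(k_r/k_d)(1 − D₀(k_r−k_d)/(k_d L₀))]
= [1/(2.02−0.385)] ln[(2.02/0.385)(1 − 1.98×1.635/(0.385×29.4))]
= (1/1.635) ln[5.247 × 0.7140] = 0.6116 × ln(3.746) = 0.6116 × 1.321 = 0.8078 d.
D_c = (k_d/k_r) L₀ e^(−k_d t_c) = (0.385/2.02) × 29.4 × e^(−0.385×0.8078) = 0.1906 × 29.4 × 0.7327 = 4.106 mg/L.
x_c = v t_c = 0.913 m/s × 0.8078 d × 86400 s/d = 63720 m ≈ 63.7 km.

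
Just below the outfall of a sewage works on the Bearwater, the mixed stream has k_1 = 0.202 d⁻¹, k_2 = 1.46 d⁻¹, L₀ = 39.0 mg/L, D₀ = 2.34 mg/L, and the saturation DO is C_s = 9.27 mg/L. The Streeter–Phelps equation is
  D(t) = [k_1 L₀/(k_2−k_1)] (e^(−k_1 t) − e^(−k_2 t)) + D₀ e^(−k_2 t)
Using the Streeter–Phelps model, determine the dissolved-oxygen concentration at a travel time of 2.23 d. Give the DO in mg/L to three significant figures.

k_1 L₀/(k_2−k_1) = 0.202×39.0/(1.46−0.202) = 7.878/1.258 = 6.262 mg/L.
e^(−k_1 t) = e^(−0.202×2.230) = 0.6373; e^(−k_2 t) = e^(−1.46×2.230) = 0.03855.
D = 6.262 × (0.6373 − 0.03855) + 2.34 × 0.03855 = 3.750 + 0.09021 = 3.840 mg/L.
DO = C_s − D = 9.27 − 3.840 = 5.430 mg/L.

DO ≈ 5.43 mg/L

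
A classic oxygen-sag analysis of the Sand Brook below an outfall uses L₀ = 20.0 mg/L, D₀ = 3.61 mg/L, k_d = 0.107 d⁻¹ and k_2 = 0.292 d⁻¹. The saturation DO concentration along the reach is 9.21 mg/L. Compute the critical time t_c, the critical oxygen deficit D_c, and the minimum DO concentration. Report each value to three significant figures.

t_c ≈ 3.40 d; D_c ≈ 5.09 mg/L; min DO ≈ 4.12 mg/L

t_c = [1/(k_2−k_d)] ln[(k_2/k_d)(1 − D₀(k_2−k_d)/(k_d L₀))]
= [1/(0.292−0.107)] ln[(0.292/0.107)(1 − 3.61×0.1850/(0.107×20.0))]
= (1/0.1850) ln[2.729 × 0.6879] = 5.405 × ln(1.877) = 5.405 × 0.6298 = 3.405 d.
L(t_c) = L₀ e^(−k_d t_c) = 20.0 × 0.6947 = 13.89 mg/L, and at the critical point k_2 D_c = k_d L, so D_c = (0.107/0.292) × 13.89 = 5.091 mg/L.
Minimum DO = C_s − D_c = 9.21 − 5.091 = 4.119 mg/L.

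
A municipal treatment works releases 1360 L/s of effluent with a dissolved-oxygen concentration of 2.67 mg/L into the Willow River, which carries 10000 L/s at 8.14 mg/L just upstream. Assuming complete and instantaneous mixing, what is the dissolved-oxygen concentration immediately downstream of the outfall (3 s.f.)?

Flow-weighted mixing: C = (Q_r C_r + Q_w C_w)/(Q_r + Q_w)
= (10000×8.14 + 1360×2.67)/(10000 + 1360) = 85030/11360 = 7.485 mg/L.

7.49 mg/L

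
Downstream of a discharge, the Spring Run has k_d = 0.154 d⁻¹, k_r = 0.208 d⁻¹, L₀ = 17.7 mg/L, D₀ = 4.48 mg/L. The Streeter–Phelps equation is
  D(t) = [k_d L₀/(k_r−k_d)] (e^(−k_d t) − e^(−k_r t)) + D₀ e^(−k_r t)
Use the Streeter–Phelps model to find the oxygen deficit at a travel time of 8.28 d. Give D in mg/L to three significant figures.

D ≈ 5.89 mg/L

k_d L₀/(k_r−k_d) = 0.154×17.7/(0.208−0.154) = 2.726/0.05400 = 50.48 mg/L.
e^(−k_d t) = e^(−0.154×8.280) = 0.2794; e^(−k_r t) = e^(−0.208×8.280) = 0.1787.
D = 50.48 × (0.2794 − 0.1787) + 4.48 × 0.1787 = 5.085 + 0.8004 = 5.885 mg/L.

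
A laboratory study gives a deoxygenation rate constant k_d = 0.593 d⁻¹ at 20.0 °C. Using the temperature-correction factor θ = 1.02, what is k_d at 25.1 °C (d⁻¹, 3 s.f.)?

k_d(T₂) = k_d(T₁) · θ^(T₂−T₁) = 0.593 × 1.02^(25.1−20.0)
= 0.593 × 1.02^5.10 = 0.593 × 1.106 = 0.6560 d⁻¹.

k_d ≈ 0.656 d⁻¹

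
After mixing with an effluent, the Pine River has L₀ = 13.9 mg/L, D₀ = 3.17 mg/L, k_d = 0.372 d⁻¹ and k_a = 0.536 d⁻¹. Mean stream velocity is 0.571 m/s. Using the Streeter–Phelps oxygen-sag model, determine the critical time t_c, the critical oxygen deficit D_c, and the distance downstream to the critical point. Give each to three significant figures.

t_c ≈ 1.58 d; D_c ≈ 5.36 mg/L; x_c ≈ 78.0 km

At the critical point dD/dt = 0, so k_d L₀ e^(−k_d t) = k_a D. Substituting D(t) from the Streeter–Phelps equation and solving for t gives
t_c = ln[(k_a/k_d)(1 − D₀(k_a−k_d)/(k_d L₀))] / (k_a−k_d).
Here k_a−k_d = 0.1640 d⁻¹ and 1 − D₀(k_a−k_d)/(k_d L₀) = 1 − 3.17×0.1640/(0.372×13.9) = 0.8995, so
t_c = ln(1.441 × 0.8995) / 0.1640 = 0.2593 / 0.1640 = 1.581 d.
L(t_c) = L₀ e^(−k_d t_c) = 13.9 × 0.5554 = 7.720 mg/L, and at the critical point k_a D_c = k_d L, so D_c = (0.372/0.536) × 7.720 = 5.358 mg/L.
x_c = v t_c = 0.571 m/s × 1.581 d × 86400 s/d = 78000 m ≈ 78.0 km.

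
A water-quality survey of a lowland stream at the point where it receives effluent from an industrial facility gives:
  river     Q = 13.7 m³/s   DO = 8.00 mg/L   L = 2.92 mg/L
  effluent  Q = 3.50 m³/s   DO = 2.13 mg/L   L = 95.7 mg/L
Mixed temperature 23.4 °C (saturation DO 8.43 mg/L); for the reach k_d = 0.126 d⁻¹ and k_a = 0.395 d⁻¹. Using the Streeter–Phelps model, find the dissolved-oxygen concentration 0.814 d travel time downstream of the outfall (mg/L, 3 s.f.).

DO ≈ 5.44 mg/L

Mixed DO = (13.7×8.00 + 3.50×2.13)/(13.7+3.50) = 117.1/17.20 = 6.806 mg/L.
Mixed L₀ = (13.7×2.92 + 3.50×95.7)/(17.20) = 375.0/17.20 = 21.80 mg/L.
Initial deficit D₀ = C_s − DO₀ = 8.43 − 6.806 = 1.624 mg/L.
D(0.814) = [0.126×21.80/(0.395−0.126)](e^(−0.126×0.814) − e^(−0.395×0.814)) + 1.624 e^(−0.395×0.814)
= 10.21 × (0.9025 − 0.7250) + 1.624 × 0.7250 = 2.990 mg/L.
DO = 8.43 − 2.990 = 5.440 mg/L.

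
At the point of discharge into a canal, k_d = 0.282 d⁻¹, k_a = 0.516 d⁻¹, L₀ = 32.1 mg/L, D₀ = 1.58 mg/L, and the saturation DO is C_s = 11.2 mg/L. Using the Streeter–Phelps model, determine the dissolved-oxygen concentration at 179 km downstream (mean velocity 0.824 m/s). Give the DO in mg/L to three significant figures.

Travel time t = x/v = 179 km / (0.824 m/s) = 179000 m / 0.824 m/s = 217200 s = 2.514 d.
k_d L₀/(k_a−k_d) = 0.282×32.1/(0.516−0.282) = 9.052/0.2340 = 38.68 mg/L.
e^(−k_d t) = e^(−0.282×2.514) = 0.4921; e^(−k_a t) = e^(−0.516×2.514) = 0.2733.
D = 38.68 × (0.4921 − 0.2733) + 1.58 × 0.2733 = 8.467 + 0.4317 = 8.899 mg/L.
DO = C_s − D = 11.2 − 8.899 = 2.301 mg/L.

DO ≈ 2.30 mg/L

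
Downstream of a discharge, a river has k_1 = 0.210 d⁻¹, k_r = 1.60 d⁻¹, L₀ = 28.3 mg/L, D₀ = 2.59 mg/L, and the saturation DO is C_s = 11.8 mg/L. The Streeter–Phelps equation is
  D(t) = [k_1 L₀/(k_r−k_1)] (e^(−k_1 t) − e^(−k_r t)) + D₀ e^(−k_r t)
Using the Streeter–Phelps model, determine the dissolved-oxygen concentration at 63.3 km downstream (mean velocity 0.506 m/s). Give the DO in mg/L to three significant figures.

DO ≈ 8.81 mg/L

Travel time t = x/v = 63.3 km / (0.506 m/s) = 63300 m / 0.506 m/s = 125100 s = 1.448 d.
k_1 L₀/(k_r−k_1) = 0.210×28.3/(1.60−0.210) = 5.943/1.390 = 4.276 mg/L.
e^(−k_1 t) = e^(−0.210×1.448) = 0.7378; e^(−k_r t) = e^(−1.60×1.448) = 0.09860.
D = 4.276 × (0.7378 − 0.09860) + 2.59 × 0.09860 = 2.733 + 0.2554 = 2.988 mg/L.
DO = C_s − D = 11.8 − 2.988 = 8.812 mg/L.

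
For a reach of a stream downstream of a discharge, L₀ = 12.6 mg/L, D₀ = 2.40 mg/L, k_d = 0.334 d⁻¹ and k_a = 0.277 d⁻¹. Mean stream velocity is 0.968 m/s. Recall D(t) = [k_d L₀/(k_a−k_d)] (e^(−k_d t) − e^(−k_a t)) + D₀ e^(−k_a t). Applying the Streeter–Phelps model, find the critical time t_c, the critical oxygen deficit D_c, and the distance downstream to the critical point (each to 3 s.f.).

t_c ≈ 2.72 d; D_c ≈ 6.12 mg/L; x_c ≈ 228 km

With k_a/k_d = 0.8293 and 1 − D₀(k_a−k_d)/(k_d L₀) = 1.033,
t_c = ln(0.8293 × 1.033) / (0.277 − 0.334) = ln(0.8563) / -0.05700 = -0.1551/-0.05700 = 2.722 d.
L(t_c) = L₀ e^(−k_d t_c) = 12.6 × 0.4029 = 5.077 mg/L, and at the critical point k_a D_c = k_d L, so D_c = (0.334/0.277) × 5.077 = 6.121 mg/L.
x_c = v t_c = 0.968 m/s × 2.722 d × 86400 s/d = 227600 m ≈ 228 km.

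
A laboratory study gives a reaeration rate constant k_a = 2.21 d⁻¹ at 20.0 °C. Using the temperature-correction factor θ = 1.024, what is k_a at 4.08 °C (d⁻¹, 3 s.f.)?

k_a ≈ 1.52 d⁻¹

k_a(T₂) = k_a(T₁) · θ^(T₂−T₁) = 2.21 × 1.024^(4.08−20.0)
= 2.21 × 1.024^-15.9 = 2.21 × 0.6855 = 1.515 d⁻¹.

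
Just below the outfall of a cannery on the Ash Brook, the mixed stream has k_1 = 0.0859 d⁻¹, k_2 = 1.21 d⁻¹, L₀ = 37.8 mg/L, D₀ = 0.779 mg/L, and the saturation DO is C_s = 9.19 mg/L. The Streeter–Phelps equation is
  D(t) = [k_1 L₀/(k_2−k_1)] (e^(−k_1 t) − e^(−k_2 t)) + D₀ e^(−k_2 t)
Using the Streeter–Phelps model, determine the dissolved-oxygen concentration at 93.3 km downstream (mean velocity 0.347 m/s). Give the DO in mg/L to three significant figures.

DO ≈ 7.03 mg/L

Travel time t = x/v = 93.3 km / (0.347 m/s) = 93300 m / 0.347 m/s = 268900 s = 3.112 d.
k_1 L₀/(k_2−k_1) = 0.0859×37.8/(1.21−0.0859) = 3.247/1.124 = 2.889 mg/L.
e^(−k_1 t) = e^(−0.0859×3.112) = 0.7654; e^(−k_2 t) = e^(−1.21×3.112) = 0.02316.
D = 2.889 × (0.7654 − 0.02316) + 0.779 × 0.02316 = 2.144 + 0.01804 = 2.162 mg/L.
DO = C_s − D = 9.19 − 2.162 = 7.028 mg/L.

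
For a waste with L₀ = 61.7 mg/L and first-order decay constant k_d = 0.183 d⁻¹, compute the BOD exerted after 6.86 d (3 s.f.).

y ≈ 44.1 mg/L

y_t = L₀(1 − e^(−k_d t)) = 61.7 × (1 − e^(−0.183×6.86))
= 61.7 × (1 − 0.2850) = 61.7 × 0.7150 = 44.12 mg/L.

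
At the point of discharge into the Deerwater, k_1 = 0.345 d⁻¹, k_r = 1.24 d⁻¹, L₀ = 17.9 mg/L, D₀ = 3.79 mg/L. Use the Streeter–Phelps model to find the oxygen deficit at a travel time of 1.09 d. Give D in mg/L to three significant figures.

k_1 L₀/(k_r−k_1) = 0.345×17.9/(1.24−0.345) = 6.175/0.8950 = 6.900 mg/L.
e^(−k_1 t) = e^(−0.345×1.090) = 0.6866; e^(−k_r t) = e^(−1.24×1.090) = 0.2588.
D = 6.900 × (0.6866 − 0.2588) + 3.79 × 0.2588 = 2.951 + 0.9809 = 3.932 mg/L.

D ≈ 3.93 mg/L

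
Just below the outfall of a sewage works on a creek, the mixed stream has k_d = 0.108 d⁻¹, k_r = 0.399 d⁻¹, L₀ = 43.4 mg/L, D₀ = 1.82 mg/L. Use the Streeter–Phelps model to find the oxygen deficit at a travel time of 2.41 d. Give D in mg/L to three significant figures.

k_d L₀/(k_r−k_d) = 0.108×43.4/(0.399−0.108) = 4.687/0.2910 = 16.11 mg/L.
e^(−k_d t) = e^(−0.108×2.410) = 0.7708; e^(−k_r t) = e^(−0.399×2.410) = 0.3823.
D = 16.11 × (0.7708 − 0.3823) + 1.82 × 0.3823 = 6.258 + 0.6958 = 6.954 mg/L.

D ≈ 6.95 mg/L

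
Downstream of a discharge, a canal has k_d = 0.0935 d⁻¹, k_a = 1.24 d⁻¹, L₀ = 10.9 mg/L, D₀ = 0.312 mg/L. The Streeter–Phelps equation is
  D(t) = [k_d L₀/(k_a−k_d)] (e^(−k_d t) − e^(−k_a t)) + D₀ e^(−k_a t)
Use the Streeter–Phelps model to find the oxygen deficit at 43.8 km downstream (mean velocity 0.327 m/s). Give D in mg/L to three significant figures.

Travel time t = x/v = 43.8 km / (0.327 m/s) = 43800 m / 0.327 m/s = 133900 s = 1.550 d.
k_d L₀/(k_a−k_d) = 0.0935×10.9/(1.24−0.0935) = 1.019/1.147 = 0.8889 mg/L.
e^(−k_d t) = e^(−0.0935×1.550) = 0.8651; e^(−k_a t) = e^(−1.24×1.550) = 0.1463.
D = 0.8889 × (0.8651 − 0.1463) + 0.312 × 0.1463 = 0.6390 + 0.04563 = 0.6846 mg/L.

D ≈ 0.685 mg/L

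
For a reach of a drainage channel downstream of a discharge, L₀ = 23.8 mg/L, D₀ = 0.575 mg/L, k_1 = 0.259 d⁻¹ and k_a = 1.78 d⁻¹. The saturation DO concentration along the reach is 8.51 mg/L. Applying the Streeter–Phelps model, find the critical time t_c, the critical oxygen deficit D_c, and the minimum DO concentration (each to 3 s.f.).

At the critical point dD/dt = 0, so k_1 L₀ e^(−k_1 t) = k_a D. Substituting D(t) from the Streeter–Phelps equation and solving for t gives
t_c = ln[(k_a/k_1)(1 − D₀(k_a−k_1)/(k_1 L₀))] / (k_a−k_1).
Here k_a−k_1 = 1.521 d⁻¹ and 1 − D₀(k_a−k_1)/(k_1 L₀) = 1 − 0.575×1.521/(0.259×23.8) = 0.8581, so
t_c = ln(6.873 × 0.8581) / 1.521 = 1.775 / 1.521 = 1.167 d.
L(t_c) = L₀ e^(−k_1 t_c) = 23.8 × 0.7392 = 17.59 mg/L, and at the critical point k_a D_c = k_1 L, so D_c = (0.259/1.78) × 17.59 = 2.560 mg/L.
Minimum DO = C_s − D_c = 8.51 − 2.560 = 5.950 mg/L.

t_c ≈ 1.17 d; D_c ≈ 2.56 mg/L; min DO ≈ 5.95 mg/L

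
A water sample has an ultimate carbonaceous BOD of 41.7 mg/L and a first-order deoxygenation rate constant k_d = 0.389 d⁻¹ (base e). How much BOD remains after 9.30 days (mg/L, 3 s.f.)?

L_t = L₀ e^(−k_d t) = 41.7 × e^(−0.389×9.30) = 41.7 × 0.02684 = 1.119 mg/L.

L ≈ 1.12 mg/L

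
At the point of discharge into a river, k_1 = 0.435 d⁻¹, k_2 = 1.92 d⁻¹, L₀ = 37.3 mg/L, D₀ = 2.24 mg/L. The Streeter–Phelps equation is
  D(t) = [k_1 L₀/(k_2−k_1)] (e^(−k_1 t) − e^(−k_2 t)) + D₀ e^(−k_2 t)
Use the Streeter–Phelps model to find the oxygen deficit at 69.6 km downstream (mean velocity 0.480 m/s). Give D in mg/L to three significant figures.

Travel time t = x/v = 69.6 km / (0.480 m/s) = 69600 m / 0.480 m/s = 145000 s = 1.678 d.
k_1 L₀/(k_2−k_1) = 0.435×37.3/(1.92−0.435) = 16.23/1.485 = 10.93 mg/L.
e^(−k_1 t) = e^(−0.435×1.678) = 0.4819; e^(−k_2 t) = e^(−1.92×1.678) = 0.03987.
D = 10.93 × (0.4819 − 0.03987) + 2.24 × 0.03987 = 4.830 + 0.08930 = 4.919 mg/L.

D ≈ 4.92 mg/L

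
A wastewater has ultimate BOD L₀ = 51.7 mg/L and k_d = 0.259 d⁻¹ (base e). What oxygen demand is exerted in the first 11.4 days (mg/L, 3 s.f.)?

y_t = L₀(1 − e^(−k_d t)) = 51.7 × (1 − e^(−0.259×11.4))
= 51.7 × (1 − 0.05220) = 51.7 × 0.9478 = 49.00 mg/L.

y ≈ 49.0 mg/L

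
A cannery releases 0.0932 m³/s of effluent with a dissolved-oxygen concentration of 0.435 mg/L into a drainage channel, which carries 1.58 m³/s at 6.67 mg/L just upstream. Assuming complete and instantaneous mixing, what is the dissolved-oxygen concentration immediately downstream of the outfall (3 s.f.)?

6.32 mg/L

Flow-weighted mixing: C = (Q_r C_r + Q_w C_w)/(Q_r + Q_w)
= (1.58×6.67 + 0.0932×0.435)/(1.58 + 0.0932) = 10.58/1.673 = 6.323 mg/L.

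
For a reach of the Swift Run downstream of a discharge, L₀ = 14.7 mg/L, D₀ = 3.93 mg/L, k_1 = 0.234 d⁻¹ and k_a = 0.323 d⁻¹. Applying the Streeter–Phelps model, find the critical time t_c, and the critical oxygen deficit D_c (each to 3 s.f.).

t_c ≈ 2.42 d; D_c ≈ 6.05 mg/L

t_c = [1/(k_a−k_1)] ln[(k_a/k_1)(1 − D₀(k_a−k_1)/(k_1 L₀))]
= [1/(0.323−0.234)] ln[(0.323/0.234)(1 − 3.93×0.08900/(0.234×14.7))]
= (1/0.08900) ln[1.380 × 0.8983] = 11.24 × ln(1.240) = 11.24 × 0.2151 = 2.417 d.
D_c = (k_1/k_a) L₀ e^(−k_1 t_c) = (0.234/0.323) × 14.7 × e^(−0.234×2.417) = 0.7245 × 14.7 × 0.5681 = 6.050 mg/L.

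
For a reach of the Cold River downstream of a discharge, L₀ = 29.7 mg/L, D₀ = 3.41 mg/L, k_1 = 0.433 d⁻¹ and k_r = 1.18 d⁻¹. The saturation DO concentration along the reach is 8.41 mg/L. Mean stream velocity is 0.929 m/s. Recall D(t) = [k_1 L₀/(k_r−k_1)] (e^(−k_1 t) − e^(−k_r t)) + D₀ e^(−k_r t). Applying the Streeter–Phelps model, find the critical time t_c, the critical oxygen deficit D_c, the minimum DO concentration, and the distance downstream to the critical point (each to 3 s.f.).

With k_r/k_1 = 2.725 and 1 − D₀(k_r−k_1)/(k_1 L₀) = 0.8019,
t_c = ln(2.725 × 0.8019) / (1.18 − 0.433) = ln(2.185) / 0.7470 = 0.7818/0.7470 = 1.047 d.
L(t_c) = L₀ e^(−k_1 t_c) = 29.7 × 0.6356 = 18.88 mg/L, and at the critical point k_r D_c = k_1 L, so D_c = (0.433/1.18) × 18.88 = 6.927 mg/L.
Minimum DO = C_s − D_c = 8.41 − 6.927 = 1.483 mg/L.
x_c = v t_c = 0.929 m/s × 1.047 d × 86400 s/d = 84000 m ≈ 84.0 km.

t_c ≈ 1.05 d; D_c ≈ 6.93 mg/L; min DO ≈ 1.48 mg/L; x_c ≈ 84.0 km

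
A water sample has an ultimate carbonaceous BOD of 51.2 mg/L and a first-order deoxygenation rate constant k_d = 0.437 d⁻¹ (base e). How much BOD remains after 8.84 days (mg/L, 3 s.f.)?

L ≈ 1.08 mg/L

L_t = L₀ e^(−k_d t) = 51.2 × e^(−0.437×8.84) = 51.2 × 0.02100 = 1.075 mg/L.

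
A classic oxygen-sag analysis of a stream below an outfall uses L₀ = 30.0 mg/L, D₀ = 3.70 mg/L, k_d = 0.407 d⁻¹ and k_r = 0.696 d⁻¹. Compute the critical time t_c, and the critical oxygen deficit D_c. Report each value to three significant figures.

With k_r/k_d = 1.710 and 1 − D₀(k_r−k_d)/(k_d L₀) = 0.9124,
t_c = ln(1.710 × 0.9124) / (0.696 − 0.407) = ln(1.560) / 0.2890 = 0.4449/0.2890 = 1.539 d.
L(t_c) = L₀ e^(−k_d t_c) = 30.0 × 0.5344 = 16.03 mg/L, and at the critical point k_r D_c = k_d L, so D_c = (0.407/0.696) × 16.03 = 9.376 mg/L.

t_c ≈ 1.54 d; D_c ≈ 9.38 mg/L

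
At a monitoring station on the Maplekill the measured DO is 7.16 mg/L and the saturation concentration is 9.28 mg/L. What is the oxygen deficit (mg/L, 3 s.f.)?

D = C_s − C = 9.28 − 7.16 = 2.12 mg/L.

D ≈ 2.12 mg/L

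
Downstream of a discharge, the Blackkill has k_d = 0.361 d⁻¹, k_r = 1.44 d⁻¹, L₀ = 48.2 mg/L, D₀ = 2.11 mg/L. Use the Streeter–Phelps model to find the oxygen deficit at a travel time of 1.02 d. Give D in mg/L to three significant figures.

D ≈ 7.93 mg/L

k_d L₀/(k_r−k_d) = 0.361×48.2/(1.44−0.361) = 17.40/1.079 = 16.13 mg/L.
e^(−k_d t) = e^(−0.361×1.020) = 0.6920; e^(−k_r t) = e^(−1.44×1.020) = 0.2302.
D = 16.13 × (0.6920 − 0.2302) + 2.11 × 0.2302 = 7.447 + 0.4857 = 7.932 mg/L.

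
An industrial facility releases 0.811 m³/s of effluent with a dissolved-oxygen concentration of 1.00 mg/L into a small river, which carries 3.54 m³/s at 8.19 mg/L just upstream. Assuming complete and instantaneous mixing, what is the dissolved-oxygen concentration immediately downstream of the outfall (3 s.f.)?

6.85 mg/L

Flow-weighted mixing: C = (Q_r C_r + Q_w C_w)/(Q_r + Q_w)
= (3.54×8.19 + 0.811×1.00)/(3.54 + 0.811) = 29.80/4.351 = 6.850 mg/L.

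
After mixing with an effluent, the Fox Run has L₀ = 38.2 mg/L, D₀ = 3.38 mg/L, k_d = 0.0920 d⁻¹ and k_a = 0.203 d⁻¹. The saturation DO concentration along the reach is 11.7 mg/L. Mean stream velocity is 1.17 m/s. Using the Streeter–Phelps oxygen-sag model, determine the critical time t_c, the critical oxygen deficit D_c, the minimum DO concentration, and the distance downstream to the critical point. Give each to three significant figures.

t_c ≈ 6.11 d; D_c ≈ 9.87 mg/L; min DO ≈ 1.83 mg/L; x_c ≈ 618 km

With k_a/k_d = 2.207 and 1 − D₀(k_a−k_d)/(k_d L₀) = 0.8932,
t_c = ln(2.207 × 0.8932) / (0.203 − 0.0920) = ln(1.971) / 0.1110 = 0.6785/0.1110 = 6.113 d.
D_c = (k_d/k_a) L₀ e^(−k_d t_c) = (0.0920/0.203) × 38.2 × e^(−0.0920×6.113) = 0.4532 × 38.2 × 0.5699 = 9.865 mg/L.
Minimum DO = C_s − D_c = 11.7 − 9.865 = 1.835 mg/L.
x_c = v t_c = 1.17 m/s × 6.113 d × 86400 s/d = 617900 m ≈ 618 km.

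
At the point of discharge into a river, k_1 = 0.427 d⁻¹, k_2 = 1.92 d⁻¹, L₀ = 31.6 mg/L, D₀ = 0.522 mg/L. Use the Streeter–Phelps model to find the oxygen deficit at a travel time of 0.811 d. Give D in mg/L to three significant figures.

k_1 L₀/(k_2−k_1) = 0.427×31.6/(1.92−0.427) = 13.49/1.493 = 9.038 mg/L.
e^(−k_1 t) = e^(−0.427×0.8110) = 0.7073; e^(−k_2 t) = e^(−1.92×0.8110) = 0.2107.
D = 9.038 × (0.7073 − 0.2107) + 0.522 × 0.2107 = 4.488 + 0.1100 = 4.598 mg/L.

D ≈ 4.60 mg/L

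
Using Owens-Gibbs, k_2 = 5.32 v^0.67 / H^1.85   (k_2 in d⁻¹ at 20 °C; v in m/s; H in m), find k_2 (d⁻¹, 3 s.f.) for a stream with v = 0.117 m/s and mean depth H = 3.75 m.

k_2 ≈ 0.110 d⁻¹

k_2 = 5.32 × 0.117^0.67 / 3.75^1.85 = 5.32 × 0.2375 / 11.53 = 0.1096 d⁻¹.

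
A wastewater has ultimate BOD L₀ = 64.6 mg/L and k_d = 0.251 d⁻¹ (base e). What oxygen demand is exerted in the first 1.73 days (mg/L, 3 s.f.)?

y_t = L₀(1 − e^(−k_d t)) = 64.6 × (1 − e^(−0.251×1.73))
= 64.6 × (1 − 0.6478) = 64.6 × 0.3522 = 22.75 mg/L.

y ≈ 22.8 mg/L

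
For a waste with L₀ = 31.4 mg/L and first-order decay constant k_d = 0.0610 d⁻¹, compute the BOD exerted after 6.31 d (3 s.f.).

y_t = L₀(1 − e^(−k_d t)) = 31.4 × (1 − e^(−0.0610×6.31))
= 31.4 × (1 − 0.6805) = 31.4 × 0.3195 = 10.03 mg/L.

y ≈ 10.0 mg/L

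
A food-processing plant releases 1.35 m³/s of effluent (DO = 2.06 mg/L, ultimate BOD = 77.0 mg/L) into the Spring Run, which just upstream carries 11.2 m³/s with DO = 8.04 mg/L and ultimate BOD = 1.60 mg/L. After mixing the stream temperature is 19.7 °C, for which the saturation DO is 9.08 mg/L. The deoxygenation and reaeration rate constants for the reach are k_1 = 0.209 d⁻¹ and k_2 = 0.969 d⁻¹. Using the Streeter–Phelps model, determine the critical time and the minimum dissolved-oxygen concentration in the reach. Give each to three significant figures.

t_c ≈ 0.709 d; minimum DO ≈ 7.27 mg/L

Mixed DO = (11.2×8.04 + 1.35×2.06)/(11.2+1.35) = 92.83/12.55 = 7.397 mg/L.
Mixed L₀ = (11.2×1.60 + 1.35×77.0)/(12.55) = 121.9/12.55 = 9.711 mg/L.
Initial deficit D₀ = C_s − DO₀ = 9.08 − 7.397 = 1.683 mg/L.
t_c = (1/0.7600) ln[(0.969/0.209)(1 − 1.683×0.7600/(0.209×9.711))] = 1.316 × ln(1.714) = 0.7089 d.
D_c = (0.209/0.969) × 9.711 × e^(−0.209×0.7089) = 0.2157 × 9.711 × 0.8623 = 1.806 mg/L.
Minimum DO = 9.08 − 1.806 = 7.274 mg/L.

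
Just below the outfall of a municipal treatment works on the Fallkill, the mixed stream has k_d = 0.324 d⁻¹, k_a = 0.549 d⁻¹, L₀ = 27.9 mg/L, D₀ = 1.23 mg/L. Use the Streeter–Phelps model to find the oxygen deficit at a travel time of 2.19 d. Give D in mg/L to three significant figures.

D ≈ 8.06 mg/L

k_d L₀/(k_a−k_d) = 0.324×27.9/(0.549−0.324) = 9.040/0.2250 = 40.18 mg/L.
e^(−k_d t) = e^(−0.324×2.190) = 0.4919; e^(−k_a t) = e^(−0.549×2.190) = 0.3005.
D = 40.18 × (0.4919 − 0.3005) + 1.23 × 0.3005 = 7.688 + 0.3696 = 8.058 mg/L.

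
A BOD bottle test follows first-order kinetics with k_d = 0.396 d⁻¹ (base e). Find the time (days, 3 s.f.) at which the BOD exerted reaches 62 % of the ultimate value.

t ≈ 2.44 d

y/L₀ = 1 − e^(−k_d t) = 0.62 ⇒ e^(−k_d t) = 0.380
t = −ln(0.380) / 0.396 = 0.9676 / 0.396 = 2.443 d.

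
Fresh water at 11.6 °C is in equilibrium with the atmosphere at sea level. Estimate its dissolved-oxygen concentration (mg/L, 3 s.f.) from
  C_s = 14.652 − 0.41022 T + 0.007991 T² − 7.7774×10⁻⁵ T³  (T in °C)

C_s = 14.652 − 0.41022×11.6 + 0.007991×11.6² − 7.7774×10⁻⁵×11.6³ = 10.85 mg/L.

C_s ≈ 10.8 mg/L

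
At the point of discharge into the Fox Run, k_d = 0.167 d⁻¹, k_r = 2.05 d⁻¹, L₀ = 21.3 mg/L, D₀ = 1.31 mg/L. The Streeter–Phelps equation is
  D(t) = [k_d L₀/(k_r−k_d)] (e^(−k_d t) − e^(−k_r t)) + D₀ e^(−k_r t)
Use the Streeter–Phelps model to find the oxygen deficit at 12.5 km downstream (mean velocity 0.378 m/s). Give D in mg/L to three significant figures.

Travel time t = x/v = 12.5 km / (0.378 m/s) = 12500 m / 0.378 m/s = 33070 s = 0.3827 d.
k_d L₀/(k_r−k_d) = 0.167×21.3/(2.05−0.167) = 3.557/1.883 = 1.889 mg/L.
e^(−k_d t) = e^(−0.167×0.3827) = 0.9381; e^(−k_r t) = e^(−2.05×0.3827) = 0.4563.
D = 1.889 × (0.9381 − 0.4563) + 1.31 × 0.4563 = 0.9101 + 0.5977 = 1.508 mg/L.

D ≈ 1.51 mg/L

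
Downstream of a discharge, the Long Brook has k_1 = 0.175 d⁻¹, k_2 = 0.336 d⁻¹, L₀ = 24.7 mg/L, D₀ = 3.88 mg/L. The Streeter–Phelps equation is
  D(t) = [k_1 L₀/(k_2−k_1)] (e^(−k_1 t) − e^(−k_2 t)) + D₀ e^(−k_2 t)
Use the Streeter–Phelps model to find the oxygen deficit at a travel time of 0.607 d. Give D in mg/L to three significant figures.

D ≈ 5.41 mg/L

k_1 L₀/(k_2−k_1) = 0.175×24.7/(0.336−0.175) = 4.322/0.1610 = 26.85 mg/L.
e^(−k_1 t) = e^(−0.175×0.6070) = 0.8992; e^(−k_2 t) = e^(−0.336×0.6070) = 0.8155.
D = 26.85 × (0.8992 − 0.8155) + 3.88 × 0.8155 = 2.248 + 3.164 = 5.412 mg/L.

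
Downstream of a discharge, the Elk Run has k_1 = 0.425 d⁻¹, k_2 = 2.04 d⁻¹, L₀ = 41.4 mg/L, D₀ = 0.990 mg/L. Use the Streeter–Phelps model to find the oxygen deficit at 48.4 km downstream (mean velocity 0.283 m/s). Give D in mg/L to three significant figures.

Travel time t = x/v = 48.4 km / (0.283 m/s) = 48400 m / 0.283 m/s = 171000 s = 1.979 d.
k_1 L₀/(k_2−k_1) = 0.425×41.4/(2.04−0.425) = 17.59/1.615 = 10.89 mg/L.
e^(−k_1 t) = e^(−0.425×1.979) = 0.4312; e^(−k_2 t) = e^(−2.04×1.979) = 0.01763.
D = 10.89 × (0.4312 − 0.01763) + 0.990 × 0.01763 = 4.505 + 0.01745 = 4.523 mg/L.

D ≈ 4.52 mg/L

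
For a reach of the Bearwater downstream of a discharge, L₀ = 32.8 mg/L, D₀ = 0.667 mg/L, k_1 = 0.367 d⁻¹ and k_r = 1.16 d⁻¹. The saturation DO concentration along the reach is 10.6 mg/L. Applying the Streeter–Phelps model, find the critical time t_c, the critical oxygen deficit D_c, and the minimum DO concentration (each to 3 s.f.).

t_c ≈ 1.39 d; D_c ≈ 6.22 mg/L; min DO ≈ 4.38 mg/L

At the critical point dD/dt = 0, so k_1 L₀ e^(−k_1 t) = k_r D. Substituting D(t) from the Streeter–Phelps equation and solving for t gives
t_c = ln[(k_r/k_1)(1 − D₀(k_r−k_1)/(k_1 L₀))] / (k_r−k_1).
Here k_r−k_1 = 0.7930 d⁻¹ and 1 − D₀(k_r−k_1)/(k_1 L₀) = 1 − 0.667×0.7930/(0.367×32.8) = 0.9561, so
t_c = ln(3.161 × 0.9561) / 0.7930 = 1.106 / 0.7930 = 1.395 d.
D_c = (k_1/k_r) L₀ e^(−k_1 t_c) = (0.367/1.16) × 32.8 × e^(−0.367×1.395) = 0.3164 × 32.8 × 0.5994 = 6.220 mg/L.
Minimum DO = C_s − D_c = 10.6 − 6.220 = 4.380 mg/L.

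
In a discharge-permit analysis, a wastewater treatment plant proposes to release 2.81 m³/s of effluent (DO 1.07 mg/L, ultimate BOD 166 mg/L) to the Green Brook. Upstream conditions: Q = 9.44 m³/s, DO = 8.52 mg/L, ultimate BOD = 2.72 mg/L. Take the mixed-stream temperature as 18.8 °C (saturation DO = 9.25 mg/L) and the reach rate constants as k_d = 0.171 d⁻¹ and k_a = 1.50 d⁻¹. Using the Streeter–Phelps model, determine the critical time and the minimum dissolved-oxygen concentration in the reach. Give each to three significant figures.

t_c ≈ 1.15 d; minimum DO ≈ 5.49 mg/L

Mixed DO = (9.44×8.52 + 2.81×1.07)/(9.44+2.81) = 83.44/12.25 = 6.811 mg/L.
Mixed L₀ = (9.44×2.72 + 2.81×166)/(12.25) = 492.1/12.25 = 40.17 mg/L.
Initial deficit D₀ = C_s − DO₀ = 9.25 − 6.811 = 2.439 mg/L.
t_c = (1/1.329) ln[(1.50/0.171)(1 − 2.439×1.329/(0.171×40.17))] = 0.7524 × ln(4.633) = 1.154 d.
D_c = (0.171/1.50) × 40.17 × e^(−0.171×1.154) = 0.1140 × 40.17 × 0.8210 = 3.760 mg/L.
Minimum DO = 9.25 − 3.760 = 5.490 mg/L.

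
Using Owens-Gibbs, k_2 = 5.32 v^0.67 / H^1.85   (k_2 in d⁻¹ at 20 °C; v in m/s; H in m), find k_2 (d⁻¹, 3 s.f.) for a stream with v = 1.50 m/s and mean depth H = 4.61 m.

k_2 = 5.32 × 1.50^0.67 / 4.61^1.85 = 5.32 × 1.312 / 16.90 = 0.4131 d⁻¹.

k_2 ≈ 0.413 d⁻¹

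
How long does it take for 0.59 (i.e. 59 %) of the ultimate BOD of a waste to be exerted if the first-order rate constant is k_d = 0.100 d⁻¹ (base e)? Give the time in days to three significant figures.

y/L₀ = 1 − e^(−k_d t) = 0.59 ⇒ e^(−k_d t) = 0.410
t = −ln(0.410) / 0.100 = 0.8916 / 0.100 = 8.916 d.

t ≈ 8.92 d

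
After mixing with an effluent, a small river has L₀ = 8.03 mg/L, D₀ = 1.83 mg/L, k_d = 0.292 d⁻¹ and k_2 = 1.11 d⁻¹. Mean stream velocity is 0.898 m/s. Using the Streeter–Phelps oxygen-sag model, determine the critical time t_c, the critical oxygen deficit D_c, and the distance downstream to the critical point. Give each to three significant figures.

At the critical point dD/dt = 0, so k_d L₀ e^(−k_d t) = k_2 D. Substituting D(t) from the Streeter–Phelps equation and solving for t gives
t_c = ln[(k_2/k_d)(1 − D₀(k_2−k_d)/(k_d L₀))] / (k_2−k_d).
Here k_2−k_d = 0.8180 d⁻¹ and 1 − D₀(k_2−k_d)/(k_d L₀) = 1 − 1.83×0.8180/(0.292×8.03) = 0.3616, so
t_c = ln(3.801 × 0.3616) / 0.8180 = 0.3181 / 0.8180 = 0.3889 d.
L(t_c) = L₀ e^(−k_d t_c) = 8.03 × 0.8927 = 7.168 mg/L, and at the critical point k_2 D_c = k_d L, so D_c = (0.292/1.11) × 7.168 = 1.886 mg/L.
x_c = v t_c = 0.898 m/s × 0.3889 d × 86400 s/d = 30170 m ≈ 30.2 km.

t_c ≈ 0.389 d; D_c ≈ 1.89 mg/L; x_c ≈ 30.2 km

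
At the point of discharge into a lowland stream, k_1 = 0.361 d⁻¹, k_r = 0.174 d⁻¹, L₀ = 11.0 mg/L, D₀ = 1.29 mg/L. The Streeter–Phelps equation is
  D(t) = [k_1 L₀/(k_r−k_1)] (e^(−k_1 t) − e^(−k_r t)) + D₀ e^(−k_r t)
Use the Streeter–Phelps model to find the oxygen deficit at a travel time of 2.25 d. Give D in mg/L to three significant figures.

k_1 L₀/(k_r−k_1) = 0.361×11.0/(0.174−0.361) = 3.971/-0.1870 = -21.24 mg/L.
e^(−k_1 t) = e^(−0.361×2.250) = 0.4439; e^(−k_r t) = e^(−0.174×2.250) = 0.6760.
D = -21.24 × (0.4439 − 0.6760) + 1.29 × 0.6760 = 4.930 + 0.8721 = 5.803 mg/L.

D ≈ 5.80 mg/L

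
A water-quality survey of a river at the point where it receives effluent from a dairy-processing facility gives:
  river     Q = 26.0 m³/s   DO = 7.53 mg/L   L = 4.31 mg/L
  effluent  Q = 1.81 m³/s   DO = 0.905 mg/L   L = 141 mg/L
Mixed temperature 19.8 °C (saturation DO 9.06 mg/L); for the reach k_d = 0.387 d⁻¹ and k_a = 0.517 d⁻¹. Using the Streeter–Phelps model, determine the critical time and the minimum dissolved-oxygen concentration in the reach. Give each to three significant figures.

t_c ≈ 1.83 d; minimum DO ≈ 4.20 mg/L

Mixed DO = (26.0×7.53 + 1.81×0.905)/(26.0+1.81) = 197.4/27.81 = 7.099 mg/L.
Mixed L₀ = (26.0×4.31 + 1.81×141)/(27.81) = 367.3/27.81 = 13.21 mg/L.
Initial deficit D₀ = C_s − DO₀ = 9.06 − 7.099 = 1.961 mg/L.
t_c = (1/0.1300) ln[(0.517/0.387)(1 − 1.961×0.1300/(0.387×13.21))] = 7.692 × ln(1.269) = 1.834 d.
D_c = (0.387/0.517) × 13.21 × e^(−0.387×1.834) = 0.7485 × 13.21 × 0.4917 = 4.861 mg/L.
Minimum DO = 9.06 − 4.861 = 4.199 mg/L.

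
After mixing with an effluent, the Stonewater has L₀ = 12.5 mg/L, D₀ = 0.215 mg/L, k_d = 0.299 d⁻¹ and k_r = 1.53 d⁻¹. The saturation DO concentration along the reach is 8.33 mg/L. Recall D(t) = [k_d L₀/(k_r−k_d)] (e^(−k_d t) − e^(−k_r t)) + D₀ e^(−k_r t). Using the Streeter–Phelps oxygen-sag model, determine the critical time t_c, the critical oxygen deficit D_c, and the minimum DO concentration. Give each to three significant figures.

t_c ≈ 1.27 d; D_c ≈ 1.67 mg/L; min DO ≈ 6.66 mg/L

With k_r/k_d = 5.117 and 1 − D₀(k_r−k_d)/(k_d L₀) = 0.9292,
t_c = ln(5.117 × 0.9292) / (1.53 − 0.299) = ln(4.755) / 1.231 = 1.559/1.231 = 1.267 d.
L(t_c) = L₀ e^(−k_d t_c) = 12.5 × 0.6848 = 8.559 mg/L, and at the critical point k_r D_c = k_d L, so D_c = (0.299/1.53) × 8.559 = 1.673 mg/L.
Minimum DO = C_s − D_c = 8.33 − 1.673 = 6.657 mg/L.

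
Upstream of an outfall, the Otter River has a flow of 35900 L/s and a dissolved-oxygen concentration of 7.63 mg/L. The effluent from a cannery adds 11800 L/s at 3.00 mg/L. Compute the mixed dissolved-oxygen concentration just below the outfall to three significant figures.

6.48 mg/L

Flow-weighted mixing: C = (Q_r C_r + Q_w C_w)/(Q_r + Q_w)
= (35900×7.63 + 11800×3.00)/(35900 + 11800) = 309300/47700 = 6.485 mg/L.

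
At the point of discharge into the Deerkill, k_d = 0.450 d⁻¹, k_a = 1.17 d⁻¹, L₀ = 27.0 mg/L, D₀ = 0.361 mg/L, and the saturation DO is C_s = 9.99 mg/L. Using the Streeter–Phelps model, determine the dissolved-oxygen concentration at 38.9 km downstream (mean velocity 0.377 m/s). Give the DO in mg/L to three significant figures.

DO ≈ 4.21 mg/L

Travel time t = x/v = 38.9 km / (0.377 m/s) = 38900 m / 0.377 m/s = 103200 s = 1.194 d.
k_d L₀/(k_a−k_d) = 0.450×27.0/(1.17−0.450) = 12.15/0.7200 = 16.88 mg/L.
e^(−k_d t) = e^(−0.450×1.194) = 0.5843; e^(−k_a t) = e^(−1.17×1.194) = 0.2473.
D = 16.88 × (0.5843 − 0.2473) + 0.361 × 0.2473 = 5.687 + 0.08926 = 5.776 mg/L.
DO = C_s − D = 9.99 − 5.776 = 4.214 mg/L.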